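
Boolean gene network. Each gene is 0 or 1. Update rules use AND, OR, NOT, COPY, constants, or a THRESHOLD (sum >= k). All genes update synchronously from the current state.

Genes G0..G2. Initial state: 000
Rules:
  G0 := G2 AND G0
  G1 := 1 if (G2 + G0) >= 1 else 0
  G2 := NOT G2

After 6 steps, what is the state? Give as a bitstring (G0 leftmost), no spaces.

Step 1: G0=G2&G0=0&0=0 G1=(0+0>=1)=0 G2=NOT G2=NOT 0=1 -> 001
Step 2: G0=G2&G0=1&0=0 G1=(1+0>=1)=1 G2=NOT G2=NOT 1=0 -> 010
Step 3: G0=G2&G0=0&0=0 G1=(0+0>=1)=0 G2=NOT G2=NOT 0=1 -> 001
Step 4: G0=G2&G0=1&0=0 G1=(1+0>=1)=1 G2=NOT G2=NOT 1=0 -> 010
Step 5: G0=G2&G0=0&0=0 G1=(0+0>=1)=0 G2=NOT G2=NOT 0=1 -> 001
Step 6: G0=G2&G0=1&0=0 G1=(1+0>=1)=1 G2=NOT G2=NOT 1=0 -> 010

010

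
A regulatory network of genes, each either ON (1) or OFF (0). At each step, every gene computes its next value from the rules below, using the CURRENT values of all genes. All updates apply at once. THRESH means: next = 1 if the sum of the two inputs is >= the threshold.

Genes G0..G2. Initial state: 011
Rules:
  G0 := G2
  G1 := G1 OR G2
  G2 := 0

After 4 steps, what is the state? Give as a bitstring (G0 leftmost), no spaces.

Step 1: G0=G2=1 G1=G1|G2=1|1=1 G2=0(const) -> 110
Step 2: G0=G2=0 G1=G1|G2=1|0=1 G2=0(const) -> 010
Step 3: G0=G2=0 G1=G1|G2=1|0=1 G2=0(const) -> 010
Step 4: G0=G2=0 G1=G1|G2=1|0=1 G2=0(const) -> 010

010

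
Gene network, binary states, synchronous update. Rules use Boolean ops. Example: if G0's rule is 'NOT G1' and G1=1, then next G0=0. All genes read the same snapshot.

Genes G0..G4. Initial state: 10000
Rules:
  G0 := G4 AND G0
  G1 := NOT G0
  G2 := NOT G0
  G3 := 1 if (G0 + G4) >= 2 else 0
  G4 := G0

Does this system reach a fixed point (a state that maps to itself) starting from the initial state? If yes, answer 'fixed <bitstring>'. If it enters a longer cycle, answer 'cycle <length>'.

Answer: fixed 01100

Derivation:
Step 0: 10000
Step 1: G0=G4&G0=0&1=0 G1=NOT G0=NOT 1=0 G2=NOT G0=NOT 1=0 G3=(1+0>=2)=0 G4=G0=1 -> 00001
Step 2: G0=G4&G0=1&0=0 G1=NOT G0=NOT 0=1 G2=NOT G0=NOT 0=1 G3=(0+1>=2)=0 G4=G0=0 -> 01100
Step 3: G0=G4&G0=0&0=0 G1=NOT G0=NOT 0=1 G2=NOT G0=NOT 0=1 G3=(0+0>=2)=0 G4=G0=0 -> 01100
Fixed point reached at step 2: 01100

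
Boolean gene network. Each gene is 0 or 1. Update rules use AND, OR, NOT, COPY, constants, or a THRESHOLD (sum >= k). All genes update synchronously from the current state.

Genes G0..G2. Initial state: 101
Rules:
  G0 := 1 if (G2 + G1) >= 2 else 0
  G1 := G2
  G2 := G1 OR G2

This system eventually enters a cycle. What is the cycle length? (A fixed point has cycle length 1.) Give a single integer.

Answer: 1

Derivation:
Step 0: 101
Step 1: G0=(1+0>=2)=0 G1=G2=1 G2=G1|G2=0|1=1 -> 011
Step 2: G0=(1+1>=2)=1 G1=G2=1 G2=G1|G2=1|1=1 -> 111
Step 3: G0=(1+1>=2)=1 G1=G2=1 G2=G1|G2=1|1=1 -> 111
State from step 3 equals state from step 2 -> cycle length 1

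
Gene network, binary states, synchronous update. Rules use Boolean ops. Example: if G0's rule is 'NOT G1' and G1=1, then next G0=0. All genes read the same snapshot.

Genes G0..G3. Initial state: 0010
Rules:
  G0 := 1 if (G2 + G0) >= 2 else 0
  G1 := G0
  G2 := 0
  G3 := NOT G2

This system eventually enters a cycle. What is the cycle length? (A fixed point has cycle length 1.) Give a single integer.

Answer: 1

Derivation:
Step 0: 0010
Step 1: G0=(1+0>=2)=0 G1=G0=0 G2=0(const) G3=NOT G2=NOT 1=0 -> 0000
Step 2: G0=(0+0>=2)=0 G1=G0=0 G2=0(const) G3=NOT G2=NOT 0=1 -> 0001
Step 3: G0=(0+0>=2)=0 G1=G0=0 G2=0(const) G3=NOT G2=NOT 0=1 -> 0001
State from step 3 equals state from step 2 -> cycle length 1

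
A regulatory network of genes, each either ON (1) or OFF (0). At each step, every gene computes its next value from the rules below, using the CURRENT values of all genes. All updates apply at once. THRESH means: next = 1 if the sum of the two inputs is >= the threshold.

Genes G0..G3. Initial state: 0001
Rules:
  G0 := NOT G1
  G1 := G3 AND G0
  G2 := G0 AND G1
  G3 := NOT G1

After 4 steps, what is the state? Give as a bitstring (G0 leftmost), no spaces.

Step 1: G0=NOT G1=NOT 0=1 G1=G3&G0=1&0=0 G2=G0&G1=0&0=0 G3=NOT G1=NOT 0=1 -> 1001
Step 2: G0=NOT G1=NOT 0=1 G1=G3&G0=1&1=1 G2=G0&G1=1&0=0 G3=NOT G1=NOT 0=1 -> 1101
Step 3: G0=NOT G1=NOT 1=0 G1=G3&G0=1&1=1 G2=G0&G1=1&1=1 G3=NOT G1=NOT 1=0 -> 0110
Step 4: G0=NOT G1=NOT 1=0 G1=G3&G0=0&0=0 G2=G0&G1=0&1=0 G3=NOT G1=NOT 1=0 -> 0000

0000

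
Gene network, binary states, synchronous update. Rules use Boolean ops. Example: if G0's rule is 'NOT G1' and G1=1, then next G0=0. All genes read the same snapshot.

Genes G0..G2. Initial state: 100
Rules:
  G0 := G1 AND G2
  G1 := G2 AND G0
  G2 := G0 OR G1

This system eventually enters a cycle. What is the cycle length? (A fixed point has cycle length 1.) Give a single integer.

Step 0: 100
Step 1: G0=G1&G2=0&0=0 G1=G2&G0=0&1=0 G2=G0|G1=1|0=1 -> 001
Step 2: G0=G1&G2=0&1=0 G1=G2&G0=1&0=0 G2=G0|G1=0|0=0 -> 000
Step 3: G0=G1&G2=0&0=0 G1=G2&G0=0&0=0 G2=G0|G1=0|0=0 -> 000
State from step 3 equals state from step 2 -> cycle length 1

Answer: 1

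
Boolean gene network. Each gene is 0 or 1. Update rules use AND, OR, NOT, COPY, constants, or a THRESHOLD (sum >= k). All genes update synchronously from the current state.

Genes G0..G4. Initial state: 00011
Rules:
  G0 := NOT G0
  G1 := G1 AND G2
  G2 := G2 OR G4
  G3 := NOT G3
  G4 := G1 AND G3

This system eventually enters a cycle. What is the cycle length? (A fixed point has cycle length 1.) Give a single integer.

Answer: 2

Derivation:
Step 0: 00011
Step 1: G0=NOT G0=NOT 0=1 G1=G1&G2=0&0=0 G2=G2|G4=0|1=1 G3=NOT G3=NOT 1=0 G4=G1&G3=0&1=0 -> 10100
Step 2: G0=NOT G0=NOT 1=0 G1=G1&G2=0&1=0 G2=G2|G4=1|0=1 G3=NOT G3=NOT 0=1 G4=G1&G3=0&0=0 -> 00110
Step 3: G0=NOT G0=NOT 0=1 G1=G1&G2=0&1=0 G2=G2|G4=1|0=1 G3=NOT G3=NOT 1=0 G4=G1&G3=0&1=0 -> 10100
State from step 3 equals state from step 1 -> cycle length 2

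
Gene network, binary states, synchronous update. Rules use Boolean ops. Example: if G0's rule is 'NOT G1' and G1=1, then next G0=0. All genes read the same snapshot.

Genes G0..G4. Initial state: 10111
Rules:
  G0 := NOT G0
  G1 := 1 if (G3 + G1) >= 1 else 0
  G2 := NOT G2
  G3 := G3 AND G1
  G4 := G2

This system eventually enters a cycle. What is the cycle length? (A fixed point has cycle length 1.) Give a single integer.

Step 0: 10111
Step 1: G0=NOT G0=NOT 1=0 G1=(1+0>=1)=1 G2=NOT G2=NOT 1=0 G3=G3&G1=1&0=0 G4=G2=1 -> 01001
Step 2: G0=NOT G0=NOT 0=1 G1=(0+1>=1)=1 G2=NOT G2=NOT 0=1 G3=G3&G1=0&1=0 G4=G2=0 -> 11100
Step 3: G0=NOT G0=NOT 1=0 G1=(0+1>=1)=1 G2=NOT G2=NOT 1=0 G3=G3&G1=0&1=0 G4=G2=1 -> 01001
State from step 3 equals state from step 1 -> cycle length 2

Answer: 2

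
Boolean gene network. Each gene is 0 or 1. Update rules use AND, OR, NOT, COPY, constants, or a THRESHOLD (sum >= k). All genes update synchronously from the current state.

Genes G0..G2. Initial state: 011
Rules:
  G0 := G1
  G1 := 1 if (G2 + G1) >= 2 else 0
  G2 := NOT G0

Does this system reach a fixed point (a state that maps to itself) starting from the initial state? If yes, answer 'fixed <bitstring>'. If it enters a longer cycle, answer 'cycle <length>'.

Step 0: 011
Step 1: G0=G1=1 G1=(1+1>=2)=1 G2=NOT G0=NOT 0=1 -> 111
Step 2: G0=G1=1 G1=(1+1>=2)=1 G2=NOT G0=NOT 1=0 -> 110
Step 3: G0=G1=1 G1=(0+1>=2)=0 G2=NOT G0=NOT 1=0 -> 100
Step 4: G0=G1=0 G1=(0+0>=2)=0 G2=NOT G0=NOT 1=0 -> 000
Step 5: G0=G1=0 G1=(0+0>=2)=0 G2=NOT G0=NOT 0=1 -> 001
Step 6: G0=G1=0 G1=(1+0>=2)=0 G2=NOT G0=NOT 0=1 -> 001
Fixed point reached at step 5: 001

Answer: fixed 001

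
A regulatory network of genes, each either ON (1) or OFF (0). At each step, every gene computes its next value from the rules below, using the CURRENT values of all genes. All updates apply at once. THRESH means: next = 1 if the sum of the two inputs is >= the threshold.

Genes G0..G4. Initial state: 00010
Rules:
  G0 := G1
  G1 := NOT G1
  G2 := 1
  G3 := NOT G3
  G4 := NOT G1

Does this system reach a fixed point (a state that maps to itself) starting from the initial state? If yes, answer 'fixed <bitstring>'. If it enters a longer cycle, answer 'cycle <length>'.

Step 0: 00010
Step 1: G0=G1=0 G1=NOT G1=NOT 0=1 G2=1(const) G3=NOT G3=NOT 1=0 G4=NOT G1=NOT 0=1 -> 01101
Step 2: G0=G1=1 G1=NOT G1=NOT 1=0 G2=1(const) G3=NOT G3=NOT 0=1 G4=NOT G1=NOT 1=0 -> 10110
Step 3: G0=G1=0 G1=NOT G1=NOT 0=1 G2=1(const) G3=NOT G3=NOT 1=0 G4=NOT G1=NOT 0=1 -> 01101
Cycle of length 2 starting at step 1 -> no fixed point

Answer: cycle 2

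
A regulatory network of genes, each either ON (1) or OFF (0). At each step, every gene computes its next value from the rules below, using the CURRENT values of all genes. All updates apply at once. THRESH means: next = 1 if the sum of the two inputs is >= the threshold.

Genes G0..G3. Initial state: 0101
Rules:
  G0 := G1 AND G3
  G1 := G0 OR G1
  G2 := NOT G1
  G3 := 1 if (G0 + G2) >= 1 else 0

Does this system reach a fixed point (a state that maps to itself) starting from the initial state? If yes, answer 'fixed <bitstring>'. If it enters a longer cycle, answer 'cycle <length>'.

Step 0: 0101
Step 1: G0=G1&G3=1&1=1 G1=G0|G1=0|1=1 G2=NOT G1=NOT 1=0 G3=(0+0>=1)=0 -> 1100
Step 2: G0=G1&G3=1&0=0 G1=G0|G1=1|1=1 G2=NOT G1=NOT 1=0 G3=(1+0>=1)=1 -> 0101
Cycle of length 2 starting at step 0 -> no fixed point

Answer: cycle 2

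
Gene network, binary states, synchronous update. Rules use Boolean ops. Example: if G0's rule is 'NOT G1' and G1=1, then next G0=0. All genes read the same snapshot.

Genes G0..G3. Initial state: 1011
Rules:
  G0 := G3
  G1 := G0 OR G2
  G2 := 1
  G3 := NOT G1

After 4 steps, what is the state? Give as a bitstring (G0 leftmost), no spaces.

Step 1: G0=G3=1 G1=G0|G2=1|1=1 G2=1(const) G3=NOT G1=NOT 0=1 -> 1111
Step 2: G0=G3=1 G1=G0|G2=1|1=1 G2=1(const) G3=NOT G1=NOT 1=0 -> 1110
Step 3: G0=G3=0 G1=G0|G2=1|1=1 G2=1(const) G3=NOT G1=NOT 1=0 -> 0110
Step 4: G0=G3=0 G1=G0|G2=0|1=1 G2=1(const) G3=NOT G1=NOT 1=0 -> 0110

0110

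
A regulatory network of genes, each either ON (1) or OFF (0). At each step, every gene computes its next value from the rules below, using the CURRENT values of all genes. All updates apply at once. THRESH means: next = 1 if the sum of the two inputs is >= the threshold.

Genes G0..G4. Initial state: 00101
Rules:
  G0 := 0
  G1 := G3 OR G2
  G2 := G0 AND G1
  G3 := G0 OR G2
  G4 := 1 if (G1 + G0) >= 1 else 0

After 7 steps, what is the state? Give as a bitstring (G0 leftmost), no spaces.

Step 1: G0=0(const) G1=G3|G2=0|1=1 G2=G0&G1=0&0=0 G3=G0|G2=0|1=1 G4=(0+0>=1)=0 -> 01010
Step 2: G0=0(const) G1=G3|G2=1|0=1 G2=G0&G1=0&1=0 G3=G0|G2=0|0=0 G4=(1+0>=1)=1 -> 01001
Step 3: G0=0(const) G1=G3|G2=0|0=0 G2=G0&G1=0&1=0 G3=G0|G2=0|0=0 G4=(1+0>=1)=1 -> 00001
Step 4: G0=0(const) G1=G3|G2=0|0=0 G2=G0&G1=0&0=0 G3=G0|G2=0|0=0 G4=(0+0>=1)=0 -> 00000
Step 5: G0=0(const) G1=G3|G2=0|0=0 G2=G0&G1=0&0=0 G3=G0|G2=0|0=0 G4=(0+0>=1)=0 -> 00000
Step 6: G0=0(const) G1=G3|G2=0|0=0 G2=G0&G1=0&0=0 G3=G0|G2=0|0=0 G4=(0+0>=1)=0 -> 00000
Step 7: G0=0(const) G1=G3|G2=0|0=0 G2=G0&G1=0&0=0 G3=G0|G2=0|0=0 G4=(0+0>=1)=0 -> 00000

00000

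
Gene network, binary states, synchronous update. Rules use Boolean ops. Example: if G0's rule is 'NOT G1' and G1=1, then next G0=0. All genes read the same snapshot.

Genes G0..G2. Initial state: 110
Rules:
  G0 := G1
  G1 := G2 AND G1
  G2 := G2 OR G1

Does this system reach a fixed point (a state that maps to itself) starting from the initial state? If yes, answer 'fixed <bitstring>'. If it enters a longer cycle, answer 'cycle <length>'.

Step 0: 110
Step 1: G0=G1=1 G1=G2&G1=0&1=0 G2=G2|G1=0|1=1 -> 101
Step 2: G0=G1=0 G1=G2&G1=1&0=0 G2=G2|G1=1|0=1 -> 001
Step 3: G0=G1=0 G1=G2&G1=1&0=0 G2=G2|G1=1|0=1 -> 001
Fixed point reached at step 2: 001

Answer: fixed 001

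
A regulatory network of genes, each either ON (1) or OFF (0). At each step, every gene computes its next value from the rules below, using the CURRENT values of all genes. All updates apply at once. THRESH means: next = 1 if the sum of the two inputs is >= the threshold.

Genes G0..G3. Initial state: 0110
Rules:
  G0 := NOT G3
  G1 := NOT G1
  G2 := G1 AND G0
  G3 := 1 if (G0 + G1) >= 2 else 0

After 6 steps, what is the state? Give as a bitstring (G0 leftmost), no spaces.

Step 1: G0=NOT G3=NOT 0=1 G1=NOT G1=NOT 1=0 G2=G1&G0=1&0=0 G3=(0+1>=2)=0 -> 1000
Step 2: G0=NOT G3=NOT 0=1 G1=NOT G1=NOT 0=1 G2=G1&G0=0&1=0 G3=(1+0>=2)=0 -> 1100
Step 3: G0=NOT G3=NOT 0=1 G1=NOT G1=NOT 1=0 G2=G1&G0=1&1=1 G3=(1+1>=2)=1 -> 1011
Step 4: G0=NOT G3=NOT 1=0 G1=NOT G1=NOT 0=1 G2=G1&G0=0&1=0 G3=(1+0>=2)=0 -> 0100
Step 5: G0=NOT G3=NOT 0=1 G1=NOT G1=NOT 1=0 G2=G1&G0=1&0=0 G3=(0+1>=2)=0 -> 1000
Step 6: G0=NOT G3=NOT 0=1 G1=NOT G1=NOT 0=1 G2=G1&G0=0&1=0 G3=(1+0>=2)=0 -> 1100

1100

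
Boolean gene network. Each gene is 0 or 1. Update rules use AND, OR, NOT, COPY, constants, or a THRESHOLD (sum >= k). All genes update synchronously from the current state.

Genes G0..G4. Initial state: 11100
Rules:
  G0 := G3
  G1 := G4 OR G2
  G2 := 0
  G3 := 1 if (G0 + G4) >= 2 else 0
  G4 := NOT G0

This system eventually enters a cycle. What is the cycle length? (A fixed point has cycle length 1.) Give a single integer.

Answer: 1

Derivation:
Step 0: 11100
Step 1: G0=G3=0 G1=G4|G2=0|1=1 G2=0(const) G3=(1+0>=2)=0 G4=NOT G0=NOT 1=0 -> 01000
Step 2: G0=G3=0 G1=G4|G2=0|0=0 G2=0(const) G3=(0+0>=2)=0 G4=NOT G0=NOT 0=1 -> 00001
Step 3: G0=G3=0 G1=G4|G2=1|0=1 G2=0(const) G3=(0+1>=2)=0 G4=NOT G0=NOT 0=1 -> 01001
Step 4: G0=G3=0 G1=G4|G2=1|0=1 G2=0(const) G3=(0+1>=2)=0 G4=NOT G0=NOT 0=1 -> 01001
State from step 4 equals state from step 3 -> cycle length 1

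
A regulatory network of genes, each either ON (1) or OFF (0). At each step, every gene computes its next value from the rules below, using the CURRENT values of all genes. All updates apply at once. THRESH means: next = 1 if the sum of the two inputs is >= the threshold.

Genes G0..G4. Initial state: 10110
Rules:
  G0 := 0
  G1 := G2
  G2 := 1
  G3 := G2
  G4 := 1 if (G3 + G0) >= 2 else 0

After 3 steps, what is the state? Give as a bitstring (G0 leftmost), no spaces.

Step 1: G0=0(const) G1=G2=1 G2=1(const) G3=G2=1 G4=(1+1>=2)=1 -> 01111
Step 2: G0=0(const) G1=G2=1 G2=1(const) G3=G2=1 G4=(1+0>=2)=0 -> 01110
Step 3: G0=0(const) G1=G2=1 G2=1(const) G3=G2=1 G4=(1+0>=2)=0 -> 01110

01110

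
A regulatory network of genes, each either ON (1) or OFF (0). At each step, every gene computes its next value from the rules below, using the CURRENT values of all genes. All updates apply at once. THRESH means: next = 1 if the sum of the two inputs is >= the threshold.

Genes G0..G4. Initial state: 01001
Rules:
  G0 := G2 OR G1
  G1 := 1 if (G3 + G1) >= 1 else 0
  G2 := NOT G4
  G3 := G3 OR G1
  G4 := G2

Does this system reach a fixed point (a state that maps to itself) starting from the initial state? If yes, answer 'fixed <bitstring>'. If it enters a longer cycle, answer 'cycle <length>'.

Answer: cycle 4

Derivation:
Step 0: 01001
Step 1: G0=G2|G1=0|1=1 G1=(0+1>=1)=1 G2=NOT G4=NOT 1=0 G3=G3|G1=0|1=1 G4=G2=0 -> 11010
Step 2: G0=G2|G1=0|1=1 G1=(1+1>=1)=1 G2=NOT G4=NOT 0=1 G3=G3|G1=1|1=1 G4=G2=0 -> 11110
Step 3: G0=G2|G1=1|1=1 G1=(1+1>=1)=1 G2=NOT G4=NOT 0=1 G3=G3|G1=1|1=1 G4=G2=1 -> 11111
Step 4: G0=G2|G1=1|1=1 G1=(1+1>=1)=1 G2=NOT G4=NOT 1=0 G3=G3|G1=1|1=1 G4=G2=1 -> 11011
Step 5: G0=G2|G1=0|1=1 G1=(1+1>=1)=1 G2=NOT G4=NOT 1=0 G3=G3|G1=1|1=1 G4=G2=0 -> 11010
Cycle of length 4 starting at step 1 -> no fixed point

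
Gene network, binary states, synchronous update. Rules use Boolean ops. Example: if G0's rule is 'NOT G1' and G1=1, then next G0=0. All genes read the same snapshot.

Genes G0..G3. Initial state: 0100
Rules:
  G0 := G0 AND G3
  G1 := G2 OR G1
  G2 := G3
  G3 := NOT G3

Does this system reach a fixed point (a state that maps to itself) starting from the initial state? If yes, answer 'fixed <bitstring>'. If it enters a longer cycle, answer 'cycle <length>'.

Answer: cycle 2

Derivation:
Step 0: 0100
Step 1: G0=G0&G3=0&0=0 G1=G2|G1=0|1=1 G2=G3=0 G3=NOT G3=NOT 0=1 -> 0101
Step 2: G0=G0&G3=0&1=0 G1=G2|G1=0|1=1 G2=G3=1 G3=NOT G3=NOT 1=0 -> 0110
Step 3: G0=G0&G3=0&0=0 G1=G2|G1=1|1=1 G2=G3=0 G3=NOT G3=NOT 0=1 -> 0101
Cycle of length 2 starting at step 1 -> no fixed point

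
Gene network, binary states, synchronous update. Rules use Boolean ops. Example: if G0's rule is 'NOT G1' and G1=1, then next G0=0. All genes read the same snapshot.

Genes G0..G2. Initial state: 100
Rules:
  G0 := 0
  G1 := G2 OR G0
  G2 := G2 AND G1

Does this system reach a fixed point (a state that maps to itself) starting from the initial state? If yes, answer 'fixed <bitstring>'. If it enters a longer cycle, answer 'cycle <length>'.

Answer: fixed 000

Derivation:
Step 0: 100
Step 1: G0=0(const) G1=G2|G0=0|1=1 G2=G2&G1=0&0=0 -> 010
Step 2: G0=0(const) G1=G2|G0=0|0=0 G2=G2&G1=0&1=0 -> 000
Step 3: G0=0(const) G1=G2|G0=0|0=0 G2=G2&G1=0&0=0 -> 000
Fixed point reached at step 2: 000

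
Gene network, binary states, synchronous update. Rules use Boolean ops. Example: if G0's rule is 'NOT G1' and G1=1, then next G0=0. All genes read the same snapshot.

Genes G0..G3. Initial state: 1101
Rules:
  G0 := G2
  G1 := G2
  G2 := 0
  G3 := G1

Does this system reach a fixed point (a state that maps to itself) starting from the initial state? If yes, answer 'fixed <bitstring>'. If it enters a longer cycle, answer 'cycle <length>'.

Answer: fixed 0000

Derivation:
Step 0: 1101
Step 1: G0=G2=0 G1=G2=0 G2=0(const) G3=G1=1 -> 0001
Step 2: G0=G2=0 G1=G2=0 G2=0(const) G3=G1=0 -> 0000
Step 3: G0=G2=0 G1=G2=0 G2=0(const) G3=G1=0 -> 0000
Fixed point reached at step 2: 0000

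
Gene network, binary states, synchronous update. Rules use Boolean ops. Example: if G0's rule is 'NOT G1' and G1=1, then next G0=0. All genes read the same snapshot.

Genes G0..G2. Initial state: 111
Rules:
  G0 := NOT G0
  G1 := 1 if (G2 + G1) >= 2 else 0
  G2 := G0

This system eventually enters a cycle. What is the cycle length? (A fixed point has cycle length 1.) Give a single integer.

Step 0: 111
Step 1: G0=NOT G0=NOT 1=0 G1=(1+1>=2)=1 G2=G0=1 -> 011
Step 2: G0=NOT G0=NOT 0=1 G1=(1+1>=2)=1 G2=G0=0 -> 110
Step 3: G0=NOT G0=NOT 1=0 G1=(0+1>=2)=0 G2=G0=1 -> 001
Step 4: G0=NOT G0=NOT 0=1 G1=(1+0>=2)=0 G2=G0=0 -> 100
Step 5: G0=NOT G0=NOT 1=0 G1=(0+0>=2)=0 G2=G0=1 -> 001
State from step 5 equals state from step 3 -> cycle length 2

Answer: 2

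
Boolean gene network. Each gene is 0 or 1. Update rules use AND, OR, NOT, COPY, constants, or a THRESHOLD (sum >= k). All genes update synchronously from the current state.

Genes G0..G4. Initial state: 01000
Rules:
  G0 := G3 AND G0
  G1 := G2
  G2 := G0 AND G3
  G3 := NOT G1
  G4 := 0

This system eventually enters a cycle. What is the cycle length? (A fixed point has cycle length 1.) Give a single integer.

Step 0: 01000
Step 1: G0=G3&G0=0&0=0 G1=G2=0 G2=G0&G3=0&0=0 G3=NOT G1=NOT 1=0 G4=0(const) -> 00000
Step 2: G0=G3&G0=0&0=0 G1=G2=0 G2=G0&G3=0&0=0 G3=NOT G1=NOT 0=1 G4=0(const) -> 00010
Step 3: G0=G3&G0=1&0=0 G1=G2=0 G2=G0&G3=0&1=0 G3=NOT G1=NOT 0=1 G4=0(const) -> 00010
State from step 3 equals state from step 2 -> cycle length 1

Answer: 1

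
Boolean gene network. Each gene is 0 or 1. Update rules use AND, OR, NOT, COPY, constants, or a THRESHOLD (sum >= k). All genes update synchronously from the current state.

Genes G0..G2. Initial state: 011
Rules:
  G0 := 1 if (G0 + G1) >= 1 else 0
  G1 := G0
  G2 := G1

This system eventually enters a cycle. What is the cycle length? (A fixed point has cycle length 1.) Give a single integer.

Answer: 1

Derivation:
Step 0: 011
Step 1: G0=(0+1>=1)=1 G1=G0=0 G2=G1=1 -> 101
Step 2: G0=(1+0>=1)=1 G1=G0=1 G2=G1=0 -> 110
Step 3: G0=(1+1>=1)=1 G1=G0=1 G2=G1=1 -> 111
Step 4: G0=(1+1>=1)=1 G1=G0=1 G2=G1=1 -> 111
State from step 4 equals state from step 3 -> cycle length 1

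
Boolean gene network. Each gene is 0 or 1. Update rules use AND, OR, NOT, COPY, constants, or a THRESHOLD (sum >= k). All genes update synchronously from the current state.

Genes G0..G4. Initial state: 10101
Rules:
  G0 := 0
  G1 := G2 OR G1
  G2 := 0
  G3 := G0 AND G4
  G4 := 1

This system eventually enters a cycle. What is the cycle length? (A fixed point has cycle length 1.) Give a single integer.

Step 0: 10101
Step 1: G0=0(const) G1=G2|G1=1|0=1 G2=0(const) G3=G0&G4=1&1=1 G4=1(const) -> 01011
Step 2: G0=0(const) G1=G2|G1=0|1=1 G2=0(const) G3=G0&G4=0&1=0 G4=1(const) -> 01001
Step 3: G0=0(const) G1=G2|G1=0|1=1 G2=0(const) G3=G0&G4=0&1=0 G4=1(const) -> 01001
State from step 3 equals state from step 2 -> cycle length 1

Answer: 1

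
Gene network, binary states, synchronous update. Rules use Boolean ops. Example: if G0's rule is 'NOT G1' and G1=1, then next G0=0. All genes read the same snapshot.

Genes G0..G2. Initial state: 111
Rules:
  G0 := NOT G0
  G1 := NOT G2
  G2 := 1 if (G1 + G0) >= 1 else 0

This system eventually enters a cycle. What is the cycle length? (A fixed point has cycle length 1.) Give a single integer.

Step 0: 111
Step 1: G0=NOT G0=NOT 1=0 G1=NOT G2=NOT 1=0 G2=(1+1>=1)=1 -> 001
Step 2: G0=NOT G0=NOT 0=1 G1=NOT G2=NOT 1=0 G2=(0+0>=1)=0 -> 100
Step 3: G0=NOT G0=NOT 1=0 G1=NOT G2=NOT 0=1 G2=(0+1>=1)=1 -> 011
Step 4: G0=NOT G0=NOT 0=1 G1=NOT G2=NOT 1=0 G2=(1+0>=1)=1 -> 101
Step 5: G0=NOT G0=NOT 1=0 G1=NOT G2=NOT 1=0 G2=(0+1>=1)=1 -> 001
State from step 5 equals state from step 1 -> cycle length 4

Answer: 4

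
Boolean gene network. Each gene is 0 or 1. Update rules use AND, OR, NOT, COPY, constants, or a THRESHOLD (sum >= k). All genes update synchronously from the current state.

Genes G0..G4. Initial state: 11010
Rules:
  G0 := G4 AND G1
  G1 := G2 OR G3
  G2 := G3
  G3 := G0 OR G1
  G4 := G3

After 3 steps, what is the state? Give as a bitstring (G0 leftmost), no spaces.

Step 1: G0=G4&G1=0&1=0 G1=G2|G3=0|1=1 G2=G3=1 G3=G0|G1=1|1=1 G4=G3=1 -> 01111
Step 2: G0=G4&G1=1&1=1 G1=G2|G3=1|1=1 G2=G3=1 G3=G0|G1=0|1=1 G4=G3=1 -> 11111
Step 3: G0=G4&G1=1&1=1 G1=G2|G3=1|1=1 G2=G3=1 G3=G0|G1=1|1=1 G4=G3=1 -> 11111

11111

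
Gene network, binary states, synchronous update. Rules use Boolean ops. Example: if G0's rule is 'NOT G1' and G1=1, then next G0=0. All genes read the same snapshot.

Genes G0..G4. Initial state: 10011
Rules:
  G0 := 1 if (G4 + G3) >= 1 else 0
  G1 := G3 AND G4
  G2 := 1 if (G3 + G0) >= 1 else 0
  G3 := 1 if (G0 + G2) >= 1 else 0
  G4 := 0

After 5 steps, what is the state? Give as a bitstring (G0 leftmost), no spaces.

Step 1: G0=(1+1>=1)=1 G1=G3&G4=1&1=1 G2=(1+1>=1)=1 G3=(1+0>=1)=1 G4=0(const) -> 11110
Step 2: G0=(0+1>=1)=1 G1=G3&G4=1&0=0 G2=(1+1>=1)=1 G3=(1+1>=1)=1 G4=0(const) -> 10110
Step 3: G0=(0+1>=1)=1 G1=G3&G4=1&0=0 G2=(1+1>=1)=1 G3=(1+1>=1)=1 G4=0(const) -> 10110
Step 4: G0=(0+1>=1)=1 G1=G3&G4=1&0=0 G2=(1+1>=1)=1 G3=(1+1>=1)=1 G4=0(const) -> 10110
Step 5: G0=(0+1>=1)=1 G1=G3&G4=1&0=0 G2=(1+1>=1)=1 G3=(1+1>=1)=1 G4=0(const) -> 10110

10110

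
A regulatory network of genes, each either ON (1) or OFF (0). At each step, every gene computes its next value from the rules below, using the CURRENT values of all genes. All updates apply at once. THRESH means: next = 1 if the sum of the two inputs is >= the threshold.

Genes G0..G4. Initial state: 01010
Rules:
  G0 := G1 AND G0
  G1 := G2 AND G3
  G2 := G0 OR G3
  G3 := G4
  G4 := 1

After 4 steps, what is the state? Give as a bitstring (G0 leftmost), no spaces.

Step 1: G0=G1&G0=1&0=0 G1=G2&G3=0&1=0 G2=G0|G3=0|1=1 G3=G4=0 G4=1(const) -> 00101
Step 2: G0=G1&G0=0&0=0 G1=G2&G3=1&0=0 G2=G0|G3=0|0=0 G3=G4=1 G4=1(const) -> 00011
Step 3: G0=G1&G0=0&0=0 G1=G2&G3=0&1=0 G2=G0|G3=0|1=1 G3=G4=1 G4=1(const) -> 00111
Step 4: G0=G1&G0=0&0=0 G1=G2&G3=1&1=1 G2=G0|G3=0|1=1 G3=G4=1 G4=1(const) -> 01111

01111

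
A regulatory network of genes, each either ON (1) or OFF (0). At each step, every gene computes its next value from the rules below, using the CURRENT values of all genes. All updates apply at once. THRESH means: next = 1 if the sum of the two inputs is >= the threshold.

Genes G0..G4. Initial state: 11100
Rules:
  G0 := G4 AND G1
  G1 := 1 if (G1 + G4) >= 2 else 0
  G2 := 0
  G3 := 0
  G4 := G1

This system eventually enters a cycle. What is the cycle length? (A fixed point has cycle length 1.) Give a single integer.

Step 0: 11100
Step 1: G0=G4&G1=0&1=0 G1=(1+0>=2)=0 G2=0(const) G3=0(const) G4=G1=1 -> 00001
Step 2: G0=G4&G1=1&0=0 G1=(0+1>=2)=0 G2=0(const) G3=0(const) G4=G1=0 -> 00000
Step 3: G0=G4&G1=0&0=0 G1=(0+0>=2)=0 G2=0(const) G3=0(const) G4=G1=0 -> 00000
State from step 3 equals state from step 2 -> cycle length 1

Answer: 1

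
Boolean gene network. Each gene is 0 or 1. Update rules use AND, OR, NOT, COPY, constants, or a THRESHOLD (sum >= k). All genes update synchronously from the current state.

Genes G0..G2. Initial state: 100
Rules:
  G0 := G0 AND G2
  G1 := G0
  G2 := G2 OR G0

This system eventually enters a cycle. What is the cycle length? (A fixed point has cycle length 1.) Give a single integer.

Answer: 1

Derivation:
Step 0: 100
Step 1: G0=G0&G2=1&0=0 G1=G0=1 G2=G2|G0=0|1=1 -> 011
Step 2: G0=G0&G2=0&1=0 G1=G0=0 G2=G2|G0=1|0=1 -> 001
Step 3: G0=G0&G2=0&1=0 G1=G0=0 G2=G2|G0=1|0=1 -> 001
State from step 3 equals state from step 2 -> cycle length 1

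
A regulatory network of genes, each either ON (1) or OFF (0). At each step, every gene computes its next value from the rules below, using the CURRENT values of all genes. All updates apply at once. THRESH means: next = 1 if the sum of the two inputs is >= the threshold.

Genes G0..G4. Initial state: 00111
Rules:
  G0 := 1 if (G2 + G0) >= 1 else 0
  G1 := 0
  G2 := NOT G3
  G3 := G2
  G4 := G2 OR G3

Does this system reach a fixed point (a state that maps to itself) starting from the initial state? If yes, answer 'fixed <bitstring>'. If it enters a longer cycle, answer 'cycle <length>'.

Step 0: 00111
Step 1: G0=(1+0>=1)=1 G1=0(const) G2=NOT G3=NOT 1=0 G3=G2=1 G4=G2|G3=1|1=1 -> 10011
Step 2: G0=(0+1>=1)=1 G1=0(const) G2=NOT G3=NOT 1=0 G3=G2=0 G4=G2|G3=0|1=1 -> 10001
Step 3: G0=(0+1>=1)=1 G1=0(const) G2=NOT G3=NOT 0=1 G3=G2=0 G4=G2|G3=0|0=0 -> 10100
Step 4: G0=(1+1>=1)=1 G1=0(const) G2=NOT G3=NOT 0=1 G3=G2=1 G4=G2|G3=1|0=1 -> 10111
Step 5: G0=(1+1>=1)=1 G1=0(const) G2=NOT G3=NOT 1=0 G3=G2=1 G4=G2|G3=1|1=1 -> 10011
Cycle of length 4 starting at step 1 -> no fixed point

Answer: cycle 4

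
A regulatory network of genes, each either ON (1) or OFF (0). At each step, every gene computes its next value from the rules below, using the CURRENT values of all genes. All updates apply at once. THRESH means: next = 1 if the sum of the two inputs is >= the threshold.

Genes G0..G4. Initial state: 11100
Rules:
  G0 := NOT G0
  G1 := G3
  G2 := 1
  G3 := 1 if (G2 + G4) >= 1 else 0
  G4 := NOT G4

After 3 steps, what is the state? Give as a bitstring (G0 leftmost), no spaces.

Step 1: G0=NOT G0=NOT 1=0 G1=G3=0 G2=1(const) G3=(1+0>=1)=1 G4=NOT G4=NOT 0=1 -> 00111
Step 2: G0=NOT G0=NOT 0=1 G1=G3=1 G2=1(const) G3=(1+1>=1)=1 G4=NOT G4=NOT 1=0 -> 11110
Step 3: G0=NOT G0=NOT 1=0 G1=G3=1 G2=1(const) G3=(1+0>=1)=1 G4=NOT G4=NOT 0=1 -> 01111

01111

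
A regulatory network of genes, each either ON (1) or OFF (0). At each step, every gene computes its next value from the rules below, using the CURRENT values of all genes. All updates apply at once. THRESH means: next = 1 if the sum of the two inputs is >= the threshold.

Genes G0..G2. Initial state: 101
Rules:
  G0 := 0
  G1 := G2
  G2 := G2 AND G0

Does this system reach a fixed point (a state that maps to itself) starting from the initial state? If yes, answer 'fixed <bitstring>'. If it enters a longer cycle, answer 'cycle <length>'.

Answer: fixed 000

Derivation:
Step 0: 101
Step 1: G0=0(const) G1=G2=1 G2=G2&G0=1&1=1 -> 011
Step 2: G0=0(const) G1=G2=1 G2=G2&G0=1&0=0 -> 010
Step 3: G0=0(const) G1=G2=0 G2=G2&G0=0&0=0 -> 000
Step 4: G0=0(const) G1=G2=0 G2=G2&G0=0&0=0 -> 000
Fixed point reached at step 3: 000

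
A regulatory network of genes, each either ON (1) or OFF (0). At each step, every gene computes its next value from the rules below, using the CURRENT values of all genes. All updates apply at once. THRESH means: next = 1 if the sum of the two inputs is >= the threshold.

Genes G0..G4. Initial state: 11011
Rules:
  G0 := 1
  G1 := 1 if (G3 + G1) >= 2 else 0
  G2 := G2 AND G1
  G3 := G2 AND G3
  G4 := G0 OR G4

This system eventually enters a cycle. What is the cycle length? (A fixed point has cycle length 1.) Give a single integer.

Answer: 1

Derivation:
Step 0: 11011
Step 1: G0=1(const) G1=(1+1>=2)=1 G2=G2&G1=0&1=0 G3=G2&G3=0&1=0 G4=G0|G4=1|1=1 -> 11001
Step 2: G0=1(const) G1=(0+1>=2)=0 G2=G2&G1=0&1=0 G3=G2&G3=0&0=0 G4=G0|G4=1|1=1 -> 10001
Step 3: G0=1(const) G1=(0+0>=2)=0 G2=G2&G1=0&0=0 G3=G2&G3=0&0=0 G4=G0|G4=1|1=1 -> 10001
State from step 3 equals state from step 2 -> cycle length 1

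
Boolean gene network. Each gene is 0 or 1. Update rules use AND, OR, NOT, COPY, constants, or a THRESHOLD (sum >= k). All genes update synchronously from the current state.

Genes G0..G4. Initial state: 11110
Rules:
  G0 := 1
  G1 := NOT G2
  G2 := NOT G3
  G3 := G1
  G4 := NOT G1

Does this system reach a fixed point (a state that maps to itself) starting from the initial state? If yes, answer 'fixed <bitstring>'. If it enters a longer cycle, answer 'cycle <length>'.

Step 0: 11110
Step 1: G0=1(const) G1=NOT G2=NOT 1=0 G2=NOT G3=NOT 1=0 G3=G1=1 G4=NOT G1=NOT 1=0 -> 10010
Step 2: G0=1(const) G1=NOT G2=NOT 0=1 G2=NOT G3=NOT 1=0 G3=G1=0 G4=NOT G1=NOT 0=1 -> 11001
Step 3: G0=1(const) G1=NOT G2=NOT 0=1 G2=NOT G3=NOT 0=1 G3=G1=1 G4=NOT G1=NOT 1=0 -> 11110
Cycle of length 3 starting at step 0 -> no fixed point

Answer: cycle 3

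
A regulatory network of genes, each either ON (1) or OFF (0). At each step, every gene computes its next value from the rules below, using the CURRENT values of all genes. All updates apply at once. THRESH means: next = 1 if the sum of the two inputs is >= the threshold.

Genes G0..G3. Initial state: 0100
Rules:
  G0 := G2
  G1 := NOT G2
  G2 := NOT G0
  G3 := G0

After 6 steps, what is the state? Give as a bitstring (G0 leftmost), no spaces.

Step 1: G0=G2=0 G1=NOT G2=NOT 0=1 G2=NOT G0=NOT 0=1 G3=G0=0 -> 0110
Step 2: G0=G2=1 G1=NOT G2=NOT 1=0 G2=NOT G0=NOT 0=1 G3=G0=0 -> 1010
Step 3: G0=G2=1 G1=NOT G2=NOT 1=0 G2=NOT G0=NOT 1=0 G3=G0=1 -> 1001
Step 4: G0=G2=0 G1=NOT G2=NOT 0=1 G2=NOT G0=NOT 1=0 G3=G0=1 -> 0101
Step 5: G0=G2=0 G1=NOT G2=NOT 0=1 G2=NOT G0=NOT 0=1 G3=G0=0 -> 0110
Step 6: G0=G2=1 G1=NOT G2=NOT 1=0 G2=NOT G0=NOT 0=1 G3=G0=0 -> 1010

1010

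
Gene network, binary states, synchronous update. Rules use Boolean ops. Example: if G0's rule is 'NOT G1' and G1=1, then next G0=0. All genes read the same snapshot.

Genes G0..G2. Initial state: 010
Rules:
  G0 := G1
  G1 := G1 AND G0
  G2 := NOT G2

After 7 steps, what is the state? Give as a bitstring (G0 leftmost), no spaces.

Step 1: G0=G1=1 G1=G1&G0=1&0=0 G2=NOT G2=NOT 0=1 -> 101
Step 2: G0=G1=0 G1=G1&G0=0&1=0 G2=NOT G2=NOT 1=0 -> 000
Step 3: G0=G1=0 G1=G1&G0=0&0=0 G2=NOT G2=NOT 0=1 -> 001
Step 4: G0=G1=0 G1=G1&G0=0&0=0 G2=NOT G2=NOT 1=0 -> 000
Step 5: G0=G1=0 G1=G1&G0=0&0=0 G2=NOT G2=NOT 0=1 -> 001
Step 6: G0=G1=0 G1=G1&G0=0&0=0 G2=NOT G2=NOT 1=0 -> 000
Step 7: G0=G1=0 G1=G1&G0=0&0=0 G2=NOT G2=NOT 0=1 -> 001

001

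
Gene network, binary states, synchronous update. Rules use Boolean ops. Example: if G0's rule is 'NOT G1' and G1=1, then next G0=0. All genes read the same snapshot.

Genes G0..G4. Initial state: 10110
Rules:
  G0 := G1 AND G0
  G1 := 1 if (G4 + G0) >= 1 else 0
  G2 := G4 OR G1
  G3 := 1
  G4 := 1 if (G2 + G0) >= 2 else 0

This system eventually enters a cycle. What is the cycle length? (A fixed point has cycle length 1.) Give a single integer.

Answer: 1

Derivation:
Step 0: 10110
Step 1: G0=G1&G0=0&1=0 G1=(0+1>=1)=1 G2=G4|G1=0|0=0 G3=1(const) G4=(1+1>=2)=1 -> 01011
Step 2: G0=G1&G0=1&0=0 G1=(1+0>=1)=1 G2=G4|G1=1|1=1 G3=1(const) G4=(0+0>=2)=0 -> 01110
Step 3: G0=G1&G0=1&0=0 G1=(0+0>=1)=0 G2=G4|G1=0|1=1 G3=1(const) G4=(1+0>=2)=0 -> 00110
Step 4: G0=G1&G0=0&0=0 G1=(0+0>=1)=0 G2=G4|G1=0|0=0 G3=1(const) G4=(1+0>=2)=0 -> 00010
Step 5: G0=G1&G0=0&0=0 G1=(0+0>=1)=0 G2=G4|G1=0|0=0 G3=1(const) G4=(0+0>=2)=0 -> 00010
State from step 5 equals state from step 4 -> cycle length 1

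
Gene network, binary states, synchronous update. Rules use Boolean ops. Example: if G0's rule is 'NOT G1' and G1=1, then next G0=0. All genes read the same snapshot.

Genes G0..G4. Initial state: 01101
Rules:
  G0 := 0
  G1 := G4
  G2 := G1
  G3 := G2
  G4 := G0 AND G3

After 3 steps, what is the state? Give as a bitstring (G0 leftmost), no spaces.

Step 1: G0=0(const) G1=G4=1 G2=G1=1 G3=G2=1 G4=G0&G3=0&0=0 -> 01110
Step 2: G0=0(const) G1=G4=0 G2=G1=1 G3=G2=1 G4=G0&G3=0&1=0 -> 00110
Step 3: G0=0(const) G1=G4=0 G2=G1=0 G3=G2=1 G4=G0&G3=0&1=0 -> 00010

00010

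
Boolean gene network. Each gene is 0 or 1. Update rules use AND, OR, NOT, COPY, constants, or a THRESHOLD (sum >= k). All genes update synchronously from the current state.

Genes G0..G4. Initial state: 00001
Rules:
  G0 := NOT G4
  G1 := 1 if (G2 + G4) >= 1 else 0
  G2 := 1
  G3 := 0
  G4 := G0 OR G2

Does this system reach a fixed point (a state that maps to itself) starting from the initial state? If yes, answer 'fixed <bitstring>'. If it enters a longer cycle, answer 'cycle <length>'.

Step 0: 00001
Step 1: G0=NOT G4=NOT 1=0 G1=(0+1>=1)=1 G2=1(const) G3=0(const) G4=G0|G2=0|0=0 -> 01100
Step 2: G0=NOT G4=NOT 0=1 G1=(1+0>=1)=1 G2=1(const) G3=0(const) G4=G0|G2=0|1=1 -> 11101
Step 3: G0=NOT G4=NOT 1=0 G1=(1+1>=1)=1 G2=1(const) G3=0(const) G4=G0|G2=1|1=1 -> 01101
Step 4: G0=NOT G4=NOT 1=0 G1=(1+1>=1)=1 G2=1(const) G3=0(const) G4=G0|G2=0|1=1 -> 01101
Fixed point reached at step 3: 01101

Answer: fixed 01101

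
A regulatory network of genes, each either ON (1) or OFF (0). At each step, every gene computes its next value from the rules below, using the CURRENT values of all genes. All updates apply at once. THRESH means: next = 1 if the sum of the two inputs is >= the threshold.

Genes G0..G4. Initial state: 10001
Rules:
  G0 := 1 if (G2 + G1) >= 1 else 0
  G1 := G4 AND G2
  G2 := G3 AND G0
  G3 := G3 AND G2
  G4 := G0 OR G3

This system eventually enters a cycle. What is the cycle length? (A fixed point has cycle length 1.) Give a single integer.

Answer: 1

Derivation:
Step 0: 10001
Step 1: G0=(0+0>=1)=0 G1=G4&G2=1&0=0 G2=G3&G0=0&1=0 G3=G3&G2=0&0=0 G4=G0|G3=1|0=1 -> 00001
Step 2: G0=(0+0>=1)=0 G1=G4&G2=1&0=0 G2=G3&G0=0&0=0 G3=G3&G2=0&0=0 G4=G0|G3=0|0=0 -> 00000
Step 3: G0=(0+0>=1)=0 G1=G4&G2=0&0=0 G2=G3&G0=0&0=0 G3=G3&G2=0&0=0 G4=G0|G3=0|0=0 -> 00000
State from step 3 equals state from step 2 -> cycle length 1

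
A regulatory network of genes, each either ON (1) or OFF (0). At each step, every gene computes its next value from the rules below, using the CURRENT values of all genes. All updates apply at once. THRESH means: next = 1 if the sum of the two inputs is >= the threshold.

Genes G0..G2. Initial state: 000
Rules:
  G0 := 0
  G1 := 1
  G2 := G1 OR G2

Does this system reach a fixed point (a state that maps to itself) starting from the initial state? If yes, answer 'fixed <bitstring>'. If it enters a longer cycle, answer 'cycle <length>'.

Answer: fixed 011

Derivation:
Step 0: 000
Step 1: G0=0(const) G1=1(const) G2=G1|G2=0|0=0 -> 010
Step 2: G0=0(const) G1=1(const) G2=G1|G2=1|0=1 -> 011
Step 3: G0=0(const) G1=1(const) G2=G1|G2=1|1=1 -> 011
Fixed point reached at step 2: 011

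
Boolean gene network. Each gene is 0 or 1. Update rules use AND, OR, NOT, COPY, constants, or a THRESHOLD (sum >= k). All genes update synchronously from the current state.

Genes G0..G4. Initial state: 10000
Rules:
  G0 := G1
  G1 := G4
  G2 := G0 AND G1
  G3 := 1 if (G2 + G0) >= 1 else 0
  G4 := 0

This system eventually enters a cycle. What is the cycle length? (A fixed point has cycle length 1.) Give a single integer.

Step 0: 10000
Step 1: G0=G1=0 G1=G4=0 G2=G0&G1=1&0=0 G3=(0+1>=1)=1 G4=0(const) -> 00010
Step 2: G0=G1=0 G1=G4=0 G2=G0&G1=0&0=0 G3=(0+0>=1)=0 G4=0(const) -> 00000
Step 3: G0=G1=0 G1=G4=0 G2=G0&G1=0&0=0 G3=(0+0>=1)=0 G4=0(const) -> 00000
State from step 3 equals state from step 2 -> cycle length 1

Answer: 1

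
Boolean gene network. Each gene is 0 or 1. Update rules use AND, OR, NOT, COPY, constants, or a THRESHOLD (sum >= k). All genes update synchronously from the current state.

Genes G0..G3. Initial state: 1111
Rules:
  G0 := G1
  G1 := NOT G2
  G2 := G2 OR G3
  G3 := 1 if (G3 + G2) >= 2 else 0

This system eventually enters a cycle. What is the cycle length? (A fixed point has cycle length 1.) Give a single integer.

Step 0: 1111
Step 1: G0=G1=1 G1=NOT G2=NOT 1=0 G2=G2|G3=1|1=1 G3=(1+1>=2)=1 -> 1011
Step 2: G0=G1=0 G1=NOT G2=NOT 1=0 G2=G2|G3=1|1=1 G3=(1+1>=2)=1 -> 0011
Step 3: G0=G1=0 G1=NOT G2=NOT 1=0 G2=G2|G3=1|1=1 G3=(1+1>=2)=1 -> 0011
State from step 3 equals state from step 2 -> cycle length 1

Answer: 1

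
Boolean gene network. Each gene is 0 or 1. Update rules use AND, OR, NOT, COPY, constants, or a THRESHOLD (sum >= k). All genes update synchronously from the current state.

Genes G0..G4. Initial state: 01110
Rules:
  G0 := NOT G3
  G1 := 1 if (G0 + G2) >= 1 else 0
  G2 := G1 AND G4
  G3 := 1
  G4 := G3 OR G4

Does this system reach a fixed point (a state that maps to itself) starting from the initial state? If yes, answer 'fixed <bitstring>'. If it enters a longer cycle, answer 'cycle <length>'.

Answer: cycle 2

Derivation:
Step 0: 01110
Step 1: G0=NOT G3=NOT 1=0 G1=(0+1>=1)=1 G2=G1&G4=1&0=0 G3=1(const) G4=G3|G4=1|0=1 -> 01011
Step 2: G0=NOT G3=NOT 1=0 G1=(0+0>=1)=0 G2=G1&G4=1&1=1 G3=1(const) G4=G3|G4=1|1=1 -> 00111
Step 3: G0=NOT G3=NOT 1=0 G1=(0+1>=1)=1 G2=G1&G4=0&1=0 G3=1(const) G4=G3|G4=1|1=1 -> 01011
Cycle of length 2 starting at step 1 -> no fixed point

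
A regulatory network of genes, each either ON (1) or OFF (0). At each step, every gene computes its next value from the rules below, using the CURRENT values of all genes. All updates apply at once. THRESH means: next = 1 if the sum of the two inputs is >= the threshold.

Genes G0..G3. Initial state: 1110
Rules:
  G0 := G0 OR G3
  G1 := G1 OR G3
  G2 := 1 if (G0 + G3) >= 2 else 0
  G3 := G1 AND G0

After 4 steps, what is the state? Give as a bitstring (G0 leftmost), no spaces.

Step 1: G0=G0|G3=1|0=1 G1=G1|G3=1|0=1 G2=(1+0>=2)=0 G3=G1&G0=1&1=1 -> 1101
Step 2: G0=G0|G3=1|1=1 G1=G1|G3=1|1=1 G2=(1+1>=2)=1 G3=G1&G0=1&1=1 -> 1111
Step 3: G0=G0|G3=1|1=1 G1=G1|G3=1|1=1 G2=(1+1>=2)=1 G3=G1&G0=1&1=1 -> 1111
Step 4: G0=G0|G3=1|1=1 G1=G1|G3=1|1=1 G2=(1+1>=2)=1 G3=G1&G0=1&1=1 -> 1111

1111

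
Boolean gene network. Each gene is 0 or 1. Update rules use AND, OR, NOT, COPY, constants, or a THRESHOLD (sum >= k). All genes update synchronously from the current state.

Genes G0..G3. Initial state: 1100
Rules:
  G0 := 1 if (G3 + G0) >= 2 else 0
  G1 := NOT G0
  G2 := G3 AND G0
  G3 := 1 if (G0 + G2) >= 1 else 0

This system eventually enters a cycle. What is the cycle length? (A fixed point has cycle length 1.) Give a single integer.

Answer: 1

Derivation:
Step 0: 1100
Step 1: G0=(0+1>=2)=0 G1=NOT G0=NOT 1=0 G2=G3&G0=0&1=0 G3=(1+0>=1)=1 -> 0001
Step 2: G0=(1+0>=2)=0 G1=NOT G0=NOT 0=1 G2=G3&G0=1&0=0 G3=(0+0>=1)=0 -> 0100
Step 3: G0=(0+0>=2)=0 G1=NOT G0=NOT 0=1 G2=G3&G0=0&0=0 G3=(0+0>=1)=0 -> 0100
State from step 3 equals state from step 2 -> cycle length 1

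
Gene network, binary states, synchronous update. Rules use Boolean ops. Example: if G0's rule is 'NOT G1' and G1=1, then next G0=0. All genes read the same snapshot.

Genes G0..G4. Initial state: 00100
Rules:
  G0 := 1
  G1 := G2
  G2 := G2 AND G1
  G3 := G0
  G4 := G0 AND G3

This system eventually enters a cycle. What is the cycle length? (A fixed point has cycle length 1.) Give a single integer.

Step 0: 00100
Step 1: G0=1(const) G1=G2=1 G2=G2&G1=1&0=0 G3=G0=0 G4=G0&G3=0&0=0 -> 11000
Step 2: G0=1(const) G1=G2=0 G2=G2&G1=0&1=0 G3=G0=1 G4=G0&G3=1&0=0 -> 10010
Step 3: G0=1(const) G1=G2=0 G2=G2&G1=0&0=0 G3=G0=1 G4=G0&G3=1&1=1 -> 10011
Step 4: G0=1(const) G1=G2=0 G2=G2&G1=0&0=0 G3=G0=1 G4=G0&G3=1&1=1 -> 10011
State from step 4 equals state from step 3 -> cycle length 1

Answer: 1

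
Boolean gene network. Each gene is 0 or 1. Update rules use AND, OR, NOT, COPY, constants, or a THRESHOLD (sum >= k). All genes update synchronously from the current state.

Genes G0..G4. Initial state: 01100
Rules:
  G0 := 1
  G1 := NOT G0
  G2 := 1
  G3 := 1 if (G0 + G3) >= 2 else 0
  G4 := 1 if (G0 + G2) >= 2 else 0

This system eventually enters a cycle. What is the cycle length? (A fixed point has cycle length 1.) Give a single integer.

Step 0: 01100
Step 1: G0=1(const) G1=NOT G0=NOT 0=1 G2=1(const) G3=(0+0>=2)=0 G4=(0+1>=2)=0 -> 11100
Step 2: G0=1(const) G1=NOT G0=NOT 1=0 G2=1(const) G3=(1+0>=2)=0 G4=(1+1>=2)=1 -> 10101
Step 3: G0=1(const) G1=NOT G0=NOT 1=0 G2=1(const) G3=(1+0>=2)=0 G4=(1+1>=2)=1 -> 10101
State from step 3 equals state from step 2 -> cycle length 1

Answer: 1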